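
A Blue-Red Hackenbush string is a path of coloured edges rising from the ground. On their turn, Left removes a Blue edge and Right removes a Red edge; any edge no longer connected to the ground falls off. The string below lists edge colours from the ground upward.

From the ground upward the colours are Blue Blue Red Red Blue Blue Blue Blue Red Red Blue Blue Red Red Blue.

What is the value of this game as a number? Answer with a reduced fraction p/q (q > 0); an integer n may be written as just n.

step 1: add Blue to get B; options L={ 0 } R={ · } ⇒ 1
step 2: add Blue to get BB; options L={ 0 1 } R={ · } ⇒ 2
step 3: add Red to get BBR; options L={ 0 1 } R={ 2 } ⇒ 3/2
step 4: add Red to get BBRR; options L={ 0 1 } R={ 3/2 2 } ⇒ 5/4
step 5: add Blue to get BBRRB; options L={ 0 1 5/4 } R={ 3/2 2 } ⇒ 11/8
step 6: add Blue to get BBRRBB; options L={ 0 1 5/4 11/8 } R={ 3/2 2 } ⇒ 23/16
step 7: add Blue to get BBRRBBB; options L={ 0 1 5/4 11/8 23/16 } R={ 3/2 2 } ⇒ 47/32
step 8: add Blue to get BBRRBBBB; options L={ 0 1 5/4 11/8 23/16 47/32 } R={ 3/2 2 } ⇒ 95/64
step 9: add Red to get BBRRBBBBR; options L={ 0 1 5/4 11/8 23/16 47/32 } R={ 95/64 3/2 2 } ⇒ 189/128
step 10: add Red to get BBRRBBBBRR; options L={ 0 1 5/4 11/8 23/16 47/32 } R={ 189/128 95/64 3/2 2 } ⇒ 377/256
step 11: add Blue to get BBRRBBBBRRB; options L={ 0 1 5/4 11/8 23/16 47/32 377/256 } R={ 189/128 95/64 3/2 2 } ⇒ 755/512
step 12: add Blue to get BBRRBBBBRRBB; options L={ 0 1 5/4 11/8 23/16 47/32 377/256 755/512 } R={ 189/128 95/64 3/2 2 } ⇒ 1511/1024
step 13: add Red to get BBRRBBBBRRBBR; options L={ 0 1 5/4 11/8 23/16 47/32 377/256 755/512 } R={ 1511/1024 189/128 95/64 3/2 2 } ⇒ 3021/2048
step 14: add Red to get BBRRBBBBRRBBRR; options L={ 0 1 5/4 11/8 23/16 47/32 377/256 755/512 } R={ 3021/2048 1511/1024 189/128 95/64 3/2 2 } ⇒ 6041/4096
step 15: add Blue to get BBRRBBBBRRBBRRB; options L={ 0 1 5/4 11/8 23/16 47/32 377/256 755/512 6041/4096 } R={ 3021/2048 1511/1024 189/128 95/64 3/2 2 } ⇒ 12083/8192

12083/8192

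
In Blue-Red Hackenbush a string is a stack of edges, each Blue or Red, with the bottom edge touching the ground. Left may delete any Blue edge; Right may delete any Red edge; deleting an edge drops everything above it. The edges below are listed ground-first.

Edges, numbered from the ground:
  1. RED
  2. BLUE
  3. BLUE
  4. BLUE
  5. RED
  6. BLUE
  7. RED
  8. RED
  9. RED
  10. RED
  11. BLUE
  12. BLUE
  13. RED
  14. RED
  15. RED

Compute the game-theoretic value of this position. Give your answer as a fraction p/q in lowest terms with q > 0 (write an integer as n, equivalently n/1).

v(R) = { · | 0 } → -1
v(RB) = { -1 | 0 } → -1/2
v(RBB) = { -1; -1/2 | 0 } → -1/4
v(RBBB) = { -1; -1/2; -1/4 | 0 } → -1/8
v(RBBBR) = { -1; -1/2; -1/4 | -1/8; 0 } → -3/16
v(RBBBRB) = { -1; -1/2; -1/4; -3/16 | -1/8; 0 } → -5/32
v(RBBBRBR) = { -1; -1/2; -1/4; -3/16 | -5/32; -1/8; 0 } → -11/64
v(RBBBRBRR) = { -1; -1/2; -1/4; -3/16 | -11/64; -5/32; -1/8; 0 } → -23/128
v(RBBBRBRRR) = { -1; -1/2; -1/4; -3/16 | -23/128; -11/64; -5/32; -1/8; 0 } → -47/256
v(RBBBRBRRRR) = { -1; -1/2; -1/4; -3/16 | -47/256; -23/128; -11/64; -5/32; -1/8; 0 } → -95/512
v(RBBBRBRRRRB) = { -1; -1/2; -1/4; -3/16; -95/512 | -47/256; -23/128; -11/64; -5/32; -1/8; 0 } → -189/1024
v(RBBBRBRRRRBB) = { -1; -1/2; -1/4; -3/16; -95/512; -189/1024 | -47/256; -23/128; -11/64; -5/32; -1/8; 0 } → -377/2048
v(RBBBRBRRRRBBR) = { -1; -1/2; -1/4; -3/16; -95/512; -189/1024 | -377/2048; -47/256; -23/128; -11/64; -5/32; -1/8; 0 } → -755/4096
v(RBBBRBRRRRBBRR) = { -1; -1/2; -1/4; -3/16; -95/512; -189/1024 | -755/4096; -377/2048; -47/256; -23/128; -11/64; -5/32; -1/8; 0 } → -1511/8192
v(RBBBRBRRRRBBRRR) = { -1; -1/2; -1/4; -3/16; -95/512; -189/1024 | -1511/8192; -755/4096; -377/2048; -47/256; -23/128; -11/64; -5/32; -1/8; 0 } → -3023/16384

-3023/16384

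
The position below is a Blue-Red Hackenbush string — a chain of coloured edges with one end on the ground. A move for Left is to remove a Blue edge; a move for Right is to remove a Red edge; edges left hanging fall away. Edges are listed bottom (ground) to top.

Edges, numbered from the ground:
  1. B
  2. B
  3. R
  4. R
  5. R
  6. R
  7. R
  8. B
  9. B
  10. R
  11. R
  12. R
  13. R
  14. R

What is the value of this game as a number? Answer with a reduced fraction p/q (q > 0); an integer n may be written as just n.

4289/4096

edge 1 of 14 (B): { 0 | — } -> 1
edge 2 of 14 (B): { 0,1 | — } -> 2
edge 3 of 14 (R): { 0,1 | 2 } -> 3/2
edge 4 of 14 (R): { 0,1 | 3/2,2 } -> 5/4
edge 5 of 14 (R): { 0,1 | 5/4,3/2,2 } -> 9/8
edge 6 of 14 (R): { 0,1 | 9/8,5/4,3/2,2 } -> 17/16
edge 7 of 14 (R): { 0,1 | 17/16,9/8,5/4,3/2,2 } -> 33/32
edge 8 of 14 (B): { 0,1,33/32 | 17/16,9/8,5/4,3/2,2 } -> 67/64
edge 9 of 14 (B): { 0,1,33/32,67/64 | 17/16,9/8,5/4,3/2,2 } -> 135/128
edge 10 of 14 (R): { 0,1,33/32,67/64 | 135/128,17/16,9/8,5/4,3/2,2 } -> 269/256
edge 11 of 14 (R): { 0,1,33/32,67/64 | 269/256,135/128,17/16,9/8,5/4,3/2,2 } -> 537/512
edge 12 of 14 (R): { 0,1,33/32,67/64 | 537/512,269/256,135/128,17/16,9/8,5/4,3/2,2 } -> 1073/1024
edge 13 of 14 (R): { 0,1,33/32,67/64 | 1073/1024,537/512,269/256,135/128,17/16,9/8,5/4,3/2,2 } -> 2145/2048
edge 14 of 14 (R): { 0,1,33/32,67/64 | 2145/2048,1073/1024,537/512,269/256,135/128,17/16,9/8,5/4,3/2,2 } -> 4289/4096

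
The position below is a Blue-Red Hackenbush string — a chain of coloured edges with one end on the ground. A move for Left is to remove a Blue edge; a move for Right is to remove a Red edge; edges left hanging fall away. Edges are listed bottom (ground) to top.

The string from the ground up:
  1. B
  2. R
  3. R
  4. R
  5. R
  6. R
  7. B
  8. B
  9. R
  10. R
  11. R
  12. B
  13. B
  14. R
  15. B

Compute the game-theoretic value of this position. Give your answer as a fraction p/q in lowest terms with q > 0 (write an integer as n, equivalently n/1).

Prefix values for B R R R R R B B R R R B B R B via {L|R} + simplicity:
G_1 [B]  L=[0]  R=[·]  ⇒ 1
G_2 [BR]  L=[0]  R=[1]  ⇒ 1/2
G_3 [BRR]  L=[0]  R=[1/2; 1]  ⇒ 1/4
G_4 [BRRR]  L=[0]  R=[1/4; 1/2; 1]  ⇒ 1/8
G_5 [BRRRR]  L=[0]  R=[1/8; 1/4; 1/2; 1]  ⇒ 1/16
G_6 [BRRRRR]  L=[0]  R=[1/16; 1/8; 1/4; 1/2; 1]  ⇒ 1/32
G_7 [BRRRRRB]  L=[0; 1/32]  R=[1/16; 1/8; 1/4; 1/2; 1]  ⇒ 3/64
G_8 [BRRRRRBB]  L=[0; 1/32; 3/64]  R=[1/16; 1/8; 1/4; 1/2; 1]  ⇒ 7/128
G_9 [BRRRRRBBR]  L=[0; 1/32; 3/64]  R=[7/128; 1/16; 1/8; 1/4; 1/2; 1]  ⇒ 13/256
G_10 [BRRRRRBBRR]  L=[0; 1/32; 3/64]  R=[13/256; 7/128; 1/16; 1/8; 1/4; 1/2; 1]  ⇒ 25/512
G_11 [BRRRRRBBRRR]  L=[0; 1/32; 3/64]  R=[25/512; 13/256; 7/128; 1/16; 1/8; 1/4; 1/2; 1]  ⇒ 49/1024
G_12 [BRRRRRBBRRRB]  L=[0; 1/32; 3/64; 49/1024]  R=[25/512; 13/256; 7/128; 1/16; 1/8; 1/4; 1/2; 1]  ⇒ 99/2048
G_13 [BRRRRRBBRRRBB]  L=[0; 1/32; 3/64; 49/1024; 99/2048]  R=[25/512; 13/256; 7/128; 1/16; 1/8; 1/4; 1/2; 1]  ⇒ 199/4096
G_14 [BRRRRRBBRRRBBR]  L=[0; 1/32; 3/64; 49/1024; 99/2048]  R=[199/4096; 25/512; 13/256; 7/128; 1/16; 1/8; 1/4; 1/2; 1]  ⇒ 397/8192
G_15 [BRRRRRBBRRRBBRB]  L=[0; 1/32; 3/64; 49/1024; 99/2048; 397/8192]  R=[199/4096; 25/512; 13/256; 7/128; 1/16; 1/8; 1/4; 1/2; 1]  ⇒ 795/16384

795/16384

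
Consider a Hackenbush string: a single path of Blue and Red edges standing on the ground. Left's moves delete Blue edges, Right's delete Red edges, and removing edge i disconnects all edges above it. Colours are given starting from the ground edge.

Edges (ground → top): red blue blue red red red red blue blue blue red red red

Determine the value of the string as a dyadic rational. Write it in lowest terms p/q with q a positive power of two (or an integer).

1 of 13 · r · max L −∞ · min R 0 so -1
2 of 13 · rb · max L -1 · min R 0 so -1/2
3 of 13 · rbb · max L -1/2 · min R 0 so -1/4
4 of 13 · rbbr · max L -1/2 · min R -1/4 so -3/8
5 of 13 · rbbrr · max L -1/2 · min R -3/8 so -7/16
6 of 13 · rbbrrr · max L -1/2 · min R -7/16 so -15/32
7 of 13 · rbbrrrr · max L -1/2 · min R -15/32 so -31/64
8 of 13 · rbbrrrrb · max L -31/64 · min R -15/32 so -61/128
9 of 13 · rbbrrrrbb · max L -61/128 · min R -15/32 so -121/256
10 of 13 · rbbrrrrbbb · max L -121/256 · min R -15/32 so -241/512
11 of 13 · rbbrrrrbbbr · max L -121/256 · min R -241/512 so -483/1024
12 of 13 · rbbrrrrbbbrr · max L -121/256 · min R -483/1024 so -967/2048
13 of 13 · rbbrrrrbbbrrr · max L -121/256 · min R -967/2048 so -1935/4096

-1935/4096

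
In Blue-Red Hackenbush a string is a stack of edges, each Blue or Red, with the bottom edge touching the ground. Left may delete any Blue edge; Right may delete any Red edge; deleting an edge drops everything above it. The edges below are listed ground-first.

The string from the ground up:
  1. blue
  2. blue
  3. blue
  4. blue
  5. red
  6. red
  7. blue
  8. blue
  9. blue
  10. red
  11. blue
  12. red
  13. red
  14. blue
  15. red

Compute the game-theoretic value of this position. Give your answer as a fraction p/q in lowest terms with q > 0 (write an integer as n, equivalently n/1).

7077/2048

edge 1 of 15 (blue): { 0 | · } gives 1
edge 2 of 15 (blue): { 0,1 | · } gives 2
edge 3 of 15 (blue): { 0,1,2 | · } gives 3
edge 4 of 15 (blue): { 0,1,2,3 | · } gives 4
edge 5 of 15 (red): { 0,1,2,3 | 4 } gives 7/2
edge 6 of 15 (red): { 0,1,2,3 | 7/2,4 } gives 13/4
edge 7 of 15 (blue): { 0,1,2,3,13/4 | 7/2,4 } gives 27/8
edge 8 of 15 (blue): { 0,1,2,3,13/4,27/8 | 7/2,4 } gives 55/16
edge 9 of 15 (blue): { 0,1,2,3,13/4,27/8,55/16 | 7/2,4 } gives 111/32
edge 10 of 15 (red): { 0,1,2,3,13/4,27/8,55/16 | 111/32,7/2,4 } gives 221/64
edge 11 of 15 (blue): { 0,1,2,3,13/4,27/8,55/16,221/64 | 111/32,7/2,4 } gives 443/128
edge 12 of 15 (red): { 0,1,2,3,13/4,27/8,55/16,221/64 | 443/128,111/32,7/2,4 } gives 885/256
edge 13 of 15 (red): { 0,1,2,3,13/4,27/8,55/16,221/64 | 885/256,443/128,111/32,7/2,4 } gives 1769/512
edge 14 of 15 (blue): { 0,1,2,3,13/4,27/8,55/16,221/64,1769/512 | 885/256,443/128,111/32,7/2,4 } gives 3539/1024
edge 15 of 15 (red): { 0,1,2,3,13/4,27/8,55/16,221/64,1769/512 | 3539/1024,885/256,443/128,111/32,7/2,4 } gives 7077/2048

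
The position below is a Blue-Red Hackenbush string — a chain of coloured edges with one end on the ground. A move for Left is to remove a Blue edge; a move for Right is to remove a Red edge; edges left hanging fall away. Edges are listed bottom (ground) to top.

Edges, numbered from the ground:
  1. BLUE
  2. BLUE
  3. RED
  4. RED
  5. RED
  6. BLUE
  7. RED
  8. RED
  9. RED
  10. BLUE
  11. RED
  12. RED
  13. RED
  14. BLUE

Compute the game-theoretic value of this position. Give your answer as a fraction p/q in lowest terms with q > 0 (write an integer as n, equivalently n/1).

4643/4096

G(B) = { 0 | — } — 1
G(BB) = { 0,1 | — } — 2
G(BBR) = { 0,1 | 2 } — 3/2
G(BBRR) = { 0,1 | 3/2,2 } — 5/4
G(BBRRR) = { 0,1 | 5/4,3/2,2 } — 9/8
G(BBRRRB) = { 0,1,9/8 | 5/4,3/2,2 } — 19/16
G(BBRRRBR) = { 0,1,9/8 | 19/16,5/4,3/2,2 } — 37/32
G(BBRRRBRR) = { 0,1,9/8 | 37/32,19/16,5/4,3/2,2 } — 73/64
G(BBRRRBRRR) = { 0,1,9/8 | 73/64,37/32,19/16,5/4,3/2,2 } — 145/128
G(BBRRRBRRRB) = { 0,1,9/8,145/128 | 73/64,37/32,19/16,5/4,3/2,2 } — 291/256
G(BBRRRBRRRBR) = { 0,1,9/8,145/128 | 291/256,73/64,37/32,19/16,5/4,3/2,2 } — 581/512
G(BBRRRBRRRBRR) = { 0,1,9/8,145/128 | 581/512,291/256,73/64,37/32,19/16,5/4,3/2,2 } — 1161/1024
G(BBRRRBRRRBRRR) = { 0,1,9/8,145/128 | 1161/1024,581/512,291/256,73/64,37/32,19/16,5/4,3/2,2 } — 2321/2048
G(BBRRRBRRRBRRRB) = { 0,1,9/8,145/128,2321/2048 | 1161/1024,581/512,291/256,73/64,37/32,19/16,5/4,3/2,2 } — 4643/4096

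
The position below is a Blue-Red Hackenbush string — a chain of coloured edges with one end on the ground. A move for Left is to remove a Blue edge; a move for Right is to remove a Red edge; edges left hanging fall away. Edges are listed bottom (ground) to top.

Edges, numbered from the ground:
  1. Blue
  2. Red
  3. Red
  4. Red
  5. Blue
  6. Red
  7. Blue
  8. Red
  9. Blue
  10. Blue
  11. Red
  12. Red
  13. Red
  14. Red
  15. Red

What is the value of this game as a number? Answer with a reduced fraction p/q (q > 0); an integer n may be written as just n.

val(B) = { 0 | (no moves) } gives 1
val(BR) = { 0 | 1 } gives 1/2
val(BRR) = { 0 | 1/2,1 } gives 1/4
val(BRRR) = { 0 | 1/4,1/2,1 } gives 1/8
val(BRRRB) = { 0,1/8 | 1/4,1/2,1 } gives 3/16
val(BRRRBR) = { 0,1/8 | 3/16,1/4,1/2,1 } gives 5/32
val(BRRRBRB) = { 0,1/8,5/32 | 3/16,1/4,1/2,1 } gives 11/64
val(BRRRBRBR) = { 0,1/8,5/32 | 11/64,3/16,1/4,1/2,1 } gives 21/128
val(BRRRBRBRB) = { 0,1/8,5/32,21/128 | 11/64,3/16,1/4,1/2,1 } gives 43/256
val(BRRRBRBRBB) = { 0,1/8,5/32,21/128,43/256 | 11/64,3/16,1/4,1/2,1 } gives 87/512
val(BRRRBRBRBBR) = { 0,1/8,5/32,21/128,43/256 | 87/512,11/64,3/16,1/4,1/2,1 } gives 173/1024
val(BRRRBRBRBBRR) = { 0,1/8,5/32,21/128,43/256 | 173/1024,87/512,11/64,3/16,1/4,1/2,1 } gives 345/2048
val(BRRRBRBRBBRRR) = { 0,1/8,5/32,21/128,43/256 | 345/2048,173/1024,87/512,11/64,3/16,1/4,1/2,1 } gives 689/4096
val(BRRRBRBRBBRRRR) = { 0,1/8,5/32,21/128,43/256 | 689/4096,345/2048,173/1024,87/512,11/64,3/16,1/4,1/2,1 } gives 1377/8192
val(BRRRBRBRBBRRRRR) = { 0,1/8,5/32,21/128,43/256 | 1377/8192,689/4096,345/2048,173/1024,87/512,11/64,3/16,1/4,1/2,1 } gives 2753/16384

2753/16384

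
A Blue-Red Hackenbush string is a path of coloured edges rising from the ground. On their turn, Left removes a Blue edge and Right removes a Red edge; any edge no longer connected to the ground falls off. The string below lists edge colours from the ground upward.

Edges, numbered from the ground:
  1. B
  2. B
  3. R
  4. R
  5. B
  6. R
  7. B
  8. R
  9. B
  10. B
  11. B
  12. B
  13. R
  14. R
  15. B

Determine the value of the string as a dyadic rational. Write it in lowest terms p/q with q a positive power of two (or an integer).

Recurse on prefixes of the 15-edge string B B R R B R B R B B B B R R B:
edge 1 of 15 (B): { 0 | ∅ } -> 1
edge 2 of 15 (B): { 0 1 | ∅ } -> 2
edge 3 of 15 (R): { 0 1 | 2 } -> 3/2
edge 4 of 15 (R): { 0 1 | 3/2 2 } -> 5/4
edge 5 of 15 (B): { 0 1 5/4 | 3/2 2 } -> 11/8
edge 6 of 15 (R): { 0 1 5/4 | 11/8 3/2 2 } -> 21/16
edge 7 of 15 (B): { 0 1 5/4 21/16 | 11/8 3/2 2 } -> 43/32
edge 8 of 15 (R): { 0 1 5/4 21/16 | 43/32 11/8 3/2 2 } -> 85/64
edge 9 of 15 (B): { 0 1 5/4 21/16 85/64 | 43/32 11/8 3/2 2 } -> 171/128
edge 10 of 15 (B): { 0 1 5/4 21/16 85/64 171/128 | 43/32 11/8 3/2 2 } -> 343/256
edge 11 of 15 (B): { 0 1 5/4 21/16 85/64 171/128 343/256 | 43/32 11/8 3/2 2 } -> 687/512
edge 12 of 15 (B): { 0 1 5/4 21/16 85/64 171/128 343/256 687/512 | 43/32 11/8 3/2 2 } -> 1375/1024
edge 13 of 15 (R): { 0 1 5/4 21/16 85/64 171/128 343/256 687/512 | 1375/1024 43/32 11/8 3/2 2 } -> 2749/2048
edge 14 of 15 (R): { 0 1 5/4 21/16 85/64 171/128 343/256 687/512 | 2749/2048 1375/1024 43/32 11/8 3/2 2 } -> 5497/4096
edge 15 of 15 (B): { 0 1 5/4 21/16 85/64 171/128 343/256 687/512 5497/4096 | 2749/2048 1375/1024 43/32 11/8 3/2 2 } -> 10995/8192

10995/8192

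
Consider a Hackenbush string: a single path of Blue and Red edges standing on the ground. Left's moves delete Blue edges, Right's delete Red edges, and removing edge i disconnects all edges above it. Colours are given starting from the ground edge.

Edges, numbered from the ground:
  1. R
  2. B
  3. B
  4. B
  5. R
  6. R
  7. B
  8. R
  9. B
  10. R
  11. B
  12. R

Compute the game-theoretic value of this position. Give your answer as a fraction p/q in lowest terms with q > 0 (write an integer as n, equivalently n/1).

Recurse on prefixes of the 12-edge string R B B B R R B R B R B R:
R: Left { (no moves) }, Right { 0 } = simplest -1
RB: Left { -1 }, Right { 0 } = simplest -1/2
RBB: Left { -1,-1/2 }, Right { 0 } = simplest -1/4
RBBB: Left { -1,-1/2,-1/4 }, Right { 0 } = simplest -1/8
RBBBR: Left { -1,-1/2,-1/4 }, Right { -1/8,0 } = simplest -3/16
RBBBRR: Left { -1,-1/2,-1/4 }, Right { -3/16,-1/8,0 } = simplest -7/32
RBBBRRB: Left { -1,-1/2,-1/4,-7/32 }, Right { -3/16,-1/8,0 } = simplest -13/64
RBBBRRBR: Left { -1,-1/2,-1/4,-7/32 }, Right { -13/64,-3/16,-1/8,0 } = simplest -27/128
RBBBRRBRB: Left { -1,-1/2,-1/4,-7/32,-27/128 }, Right { -13/64,-3/16,-1/8,0 } = simplest -53/256
RBBBRRBRBR: Left { -1,-1/2,-1/4,-7/32,-27/128 }, Right { -53/256,-13/64,-3/16,-1/8,0 } = simplest -107/512
RBBBRRBRBRB: Left { -1,-1/2,-1/4,-7/32,-27/128,-107/512 }, Right { -53/256,-13/64,-3/16,-1/8,0 } = simplest -213/1024
RBBBRRBRBRBR: Left { -1,-1/2,-1/4,-7/32,-27/128,-107/512 }, Right { -213/1024,-53/256,-13/64,-3/16,-1/8,0 } = simplest -427/2048

-427/2048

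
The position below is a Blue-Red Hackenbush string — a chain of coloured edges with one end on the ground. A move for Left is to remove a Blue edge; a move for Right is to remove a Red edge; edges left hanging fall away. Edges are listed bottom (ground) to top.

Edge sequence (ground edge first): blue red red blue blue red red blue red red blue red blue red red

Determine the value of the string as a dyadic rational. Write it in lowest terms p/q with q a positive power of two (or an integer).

step 1: add blue to get b; options L={ 0 } R={ (no moves) } gives 1
step 2: add red to get br; options L={ 0 } R={ 1 } gives 1/2
step 3: add red to get brr; options L={ 0 } R={ 1/2,1 } gives 1/4
step 4: add blue to get brrb; options L={ 0,1/4 } R={ 1/2,1 } gives 3/8
step 5: add blue to get brrbb; options L={ 0,1/4,3/8 } R={ 1/2,1 } gives 7/16
step 6: add red to get brrbbr; options L={ 0,1/4,3/8 } R={ 7/16,1/2,1 } gives 13/32
step 7: add red to get brrbbrr; options L={ 0,1/4,3/8 } R={ 13/32,7/16,1/2,1 } gives 25/64
step 8: add blue to get brrbbrrb; options L={ 0,1/4,3/8,25/64 } R={ 13/32,7/16,1/2,1 } gives 51/128
step 9: add red to get brrbbrrbr; options L={ 0,1/4,3/8,25/64 } R={ 51/128,13/32,7/16,1/2,1 } gives 101/256
step 10: add red to get brrbbrrbrr; options L={ 0,1/4,3/8,25/64 } R={ 101/256,51/128,13/32,7/16,1/2,1 } gives 201/512
step 11: add blue to get brrbbrrbrrb; options L={ 0,1/4,3/8,25/64,201/512 } R={ 101/256,51/128,13/32,7/16,1/2,1 } gives 403/1024
step 12: add red to get brrbbrrbrrbr; options L={ 0,1/4,3/8,25/64,201/512 } R={ 403/1024,101/256,51/128,13/32,7/16,1/2,1 } gives 805/2048
step 13: add blue to get brrbbrrbrrbrb; options L={ 0,1/4,3/8,25/64,201/512,805/2048 } R={ 403/1024,101/256,51/128,13/32,7/16,1/2,1 } gives 1611/4096
step 14: add red to get brrbbrrbrrbrbr; options L={ 0,1/4,3/8,25/64,201/512,805/2048 } R={ 1611/4096,403/1024,101/256,51/128,13/32,7/16,1/2,1 } gives 3221/8192
step 15: add red to get brrbbrrbrrbrbrr; options L={ 0,1/4,3/8,25/64,201/512,805/2048 } R={ 3221/8192,1611/4096,403/1024,101/256,51/128,13/32,7/16,1/2,1 } gives 6441/16384

6441/16384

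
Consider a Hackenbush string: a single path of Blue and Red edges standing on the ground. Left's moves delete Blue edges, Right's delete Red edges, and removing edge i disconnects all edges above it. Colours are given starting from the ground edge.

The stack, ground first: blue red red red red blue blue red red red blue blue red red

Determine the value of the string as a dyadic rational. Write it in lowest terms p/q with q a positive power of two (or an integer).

G(b) = { 0 | none } so 1
G(br) = { 0 | 1 } so 1/2
G(brr) = { 0 | 1/2,1 } so 1/4
G(brrr) = { 0 | 1/4,1/2,1 } so 1/8
G(brrrr) = { 0 | 1/8,1/4,1/2,1 } so 1/16
G(brrrrb) = { 0,1/16 | 1/8,1/4,1/2,1 } so 3/32
G(brrrrbb) = { 0,1/16,3/32 | 1/8,1/4,1/2,1 } so 7/64
G(brrrrbbr) = { 0,1/16,3/32 | 7/64,1/8,1/4,1/2,1 } so 13/128
G(brrrrbbrr) = { 0,1/16,3/32 | 13/128,7/64,1/8,1/4,1/2,1 } so 25/256
G(brrrrbbrrr) = { 0,1/16,3/32 | 25/256,13/128,7/64,1/8,1/4,1/2,1 } so 49/512
G(brrrrbbrrrb) = { 0,1/16,3/32,49/512 | 25/256,13/128,7/64,1/8,1/4,1/2,1 } so 99/1024
G(brrrrbbrrrbb) = { 0,1/16,3/32,49/512,99/1024 | 25/256,13/128,7/64,1/8,1/4,1/2,1 } so 199/2048
G(brrrrbbrrrbbr) = { 0,1/16,3/32,49/512,99/1024 | 199/2048,25/256,13/128,7/64,1/8,1/4,1/2,1 } so 397/4096
G(brrrrbbrrrbbrr) = { 0,1/16,3/32,49/512,99/1024 | 397/4096,199/2048,25/256,13/128,7/64,1/8,1/4,1/2,1 } so 793/8192

793/8192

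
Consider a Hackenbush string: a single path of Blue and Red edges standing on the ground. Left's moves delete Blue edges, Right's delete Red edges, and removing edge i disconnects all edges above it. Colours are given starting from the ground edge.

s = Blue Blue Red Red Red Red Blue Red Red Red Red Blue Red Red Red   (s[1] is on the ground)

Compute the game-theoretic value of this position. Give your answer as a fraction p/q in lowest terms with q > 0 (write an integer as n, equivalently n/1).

8721/8192

v(B) = { 0 | (no moves) } gives 1
v(BB) = { 0; 1 | (no moves) } gives 2
v(BBR) = { 0; 1 | 2 } gives 3/2
v(BBRR) = { 0; 1 | 3/2; 2 } gives 5/4
v(BBRRR) = { 0; 1 | 5/4; 3/2; 2 } gives 9/8
v(BBRRRR) = { 0; 1 | 9/8; 5/4; 3/2; 2 } gives 17/16
v(BBRRRRB) = { 0; 1; 17/16 | 9/8; 5/4; 3/2; 2 } gives 35/32
v(BBRRRRBR) = { 0; 1; 17/16 | 35/32; 9/8; 5/4; 3/2; 2 } gives 69/64
v(BBRRRRBRR) = { 0; 1; 17/16 | 69/64; 35/32; 9/8; 5/4; 3/2; 2 } gives 137/128
v(BBRRRRBRRR) = { 0; 1; 17/16 | 137/128; 69/64; 35/32; 9/8; 5/4; 3/2; 2 } gives 273/256
v(BBRRRRBRRRR) = { 0; 1; 17/16 | 273/256; 137/128; 69/64; 35/32; 9/8; 5/4; 3/2; 2 } gives 545/512
v(BBRRRRBRRRRB) = { 0; 1; 17/16; 545/512 | 273/256; 137/128; 69/64; 35/32; 9/8; 5/4; 3/2; 2 } gives 1091/1024
v(BBRRRRBRRRRBR) = { 0; 1; 17/16; 545/512 | 1091/1024; 273/256; 137/128; 69/64; 35/32; 9/8; 5/4; 3/2; 2 } gives 2181/2048
v(BBRRRRBRRRRBRR) = { 0; 1; 17/16; 545/512 | 2181/2048; 1091/1024; 273/256; 137/128; 69/64; 35/32; 9/8; 5/4; 3/2; 2 } gives 4361/4096
v(BBRRRRBRRRRBRRR) = { 0; 1; 17/16; 545/512 | 4361/4096; 2181/2048; 1091/1024; 273/256; 137/128; 69/64; 35/32; 9/8; 5/4; 3/2; 2 } gives 8721/8192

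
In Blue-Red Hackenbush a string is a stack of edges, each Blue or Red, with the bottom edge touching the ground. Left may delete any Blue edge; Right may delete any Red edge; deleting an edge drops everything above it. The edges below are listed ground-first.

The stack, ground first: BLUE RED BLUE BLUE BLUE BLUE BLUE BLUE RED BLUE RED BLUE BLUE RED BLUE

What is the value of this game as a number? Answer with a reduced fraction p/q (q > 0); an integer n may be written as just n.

16219/16384

v(B) = { 0 | — } — 1
v(BR) = { 0 | 1 } — 1/2
v(BRB) = { 0,1/2 | 1 } — 3/4
v(BRBB) = { 0,1/2,3/4 | 1 } — 7/8
v(BRBBB) = { 0,1/2,3/4,7/8 | 1 } — 15/16
v(BRBBBB) = { 0,1/2,3/4,7/8,15/16 | 1 } — 31/32
v(BRBBBBB) = { 0,1/2,3/4,7/8,15/16,31/32 | 1 } — 63/64
v(BRBBBBBB) = { 0,1/2,3/4,7/8,15/16,31/32,63/64 | 1 } — 127/128
v(BRBBBBBBR) = { 0,1/2,3/4,7/8,15/16,31/32,63/64 | 127/128,1 } — 253/256
v(BRBBBBBBRB) = { 0,1/2,3/4,7/8,15/16,31/32,63/64,253/256 | 127/128,1 } — 507/512
v(BRBBBBBBRBR) = { 0,1/2,3/4,7/8,15/16,31/32,63/64,253/256 | 507/512,127/128,1 } — 1013/1024
v(BRBBBBBBRBRB) = { 0,1/2,3/4,7/8,15/16,31/32,63/64,253/256,1013/1024 | 507/512,127/128,1 } — 2027/2048
v(BRBBBBBBRBRBB) = { 0,1/2,3/4,7/8,15/16,31/32,63/64,253/256,1013/1024,2027/2048 | 507/512,127/128,1 } — 4055/4096
v(BRBBBBBBRBRBBR) = { 0,1/2,3/4,7/8,15/16,31/32,63/64,253/256,1013/1024,2027/2048 | 4055/4096,507/512,127/128,1 } — 8109/8192
v(BRBBBBBBRBRBBRB) = { 0,1/2,3/4,7/8,15/16,31/32,63/64,253/256,1013/1024,2027/2048,8109/8192 | 4055/4096,507/512,127/128,1 } — 16219/16384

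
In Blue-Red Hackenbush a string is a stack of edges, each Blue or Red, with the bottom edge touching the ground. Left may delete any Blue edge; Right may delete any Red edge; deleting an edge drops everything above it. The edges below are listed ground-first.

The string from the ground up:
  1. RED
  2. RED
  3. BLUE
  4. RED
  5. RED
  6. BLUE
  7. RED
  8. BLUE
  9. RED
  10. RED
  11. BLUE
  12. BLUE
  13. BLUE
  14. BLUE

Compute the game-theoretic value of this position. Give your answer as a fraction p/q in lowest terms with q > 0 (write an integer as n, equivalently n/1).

Prefix values for RED RED BLUE RED RED BLUE RED BLUE RED RED BLUE BLUE BLUE BLUE via {L|R} + simplicity:
R: Left { (no moves) }, Right { 0 } = simplest -1
RR: Left { (no moves) }, Right { -1, 0 } = simplest -2
RRB: Left { -2 }, Right { -1, 0 } = simplest -3/2
RRBR: Left { -2 }, Right { -3/2, -1, 0 } = simplest -7/4
RRBRR: Left { -2 }, Right { -7/4, -3/2, -1, 0 } = simplest -15/8
RRBRRB: Left { -2, -15/8 }, Right { -7/4, -3/2, -1, 0 } = simplest -29/16
RRBRRBR: Left { -2, -15/8 }, Right { -29/16, -7/4, -3/2, -1, 0 } = simplest -59/32
RRBRRBRB: Left { -2, -15/8, -59/32 }, Right { -29/16, -7/4, -3/2, -1, 0 } = simplest -117/64
RRBRRBRBR: Left { -2, -15/8, -59/32 }, Right { -117/64, -29/16, -7/4, -3/2, -1, 0 } = simplest -235/128
RRBRRBRBRR: Left { -2, -15/8, -59/32 }, Right { -235/128, -117/64, -29/16, -7/4, -3/2, -1, 0 } = simplest -471/256
RRBRRBRBRRB: Left { -2, -15/8, -59/32, -471/256 }, Right { -235/128, -117/64, -29/16, -7/4, -3/2, -1, 0 } = simplest -941/512
RRBRRBRBRRBB: Left { -2, -15/8, -59/32, -471/256, -941/512 }, Right { -235/128, -117/64, -29/16, -7/4, -3/2, -1, 0 } = simplest -1881/1024
RRBRRBRBRRBBB: Left { -2, -15/8, -59/32, -471/256, -941/512, -1881/1024 }, Right { -235/128, -117/64, -29/16, -7/4, -3/2, -1, 0 } = simplest -3761/2048
RRBRRBRBRRBBBB: Left { -2, -15/8, -59/32, -471/256, -941/512, -1881/1024, -3761/2048 }, Right { -235/128, -117/64, -29/16, -7/4, -3/2, -1, 0 } = simplest -7521/4096

-7521/4096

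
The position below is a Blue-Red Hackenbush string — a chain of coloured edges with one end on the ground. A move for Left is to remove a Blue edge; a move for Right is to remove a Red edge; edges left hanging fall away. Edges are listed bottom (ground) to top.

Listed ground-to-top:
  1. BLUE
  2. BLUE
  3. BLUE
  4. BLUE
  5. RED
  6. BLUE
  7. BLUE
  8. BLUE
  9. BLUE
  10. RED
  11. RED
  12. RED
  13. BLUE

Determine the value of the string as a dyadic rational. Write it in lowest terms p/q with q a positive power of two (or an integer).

2019/512

1 of 13 · B · max L 0 · min R +∞ gives 1
2 of 13 · BB · max L 1 · min R +∞ gives 2
3 of 13 · BBB · max L 2 · min R +∞ gives 3
4 of 13 · BBBB · max L 3 · min R +∞ gives 4
5 of 13 · BBBBR · max L 3 · min R 4 gives 7/2
6 of 13 · BBBBRB · max L 7/2 · min R 4 gives 15/4
7 of 13 · BBBBRBB · max L 15/4 · min R 4 gives 31/8
8 of 13 · BBBBRBBB · max L 31/8 · min R 4 gives 63/16
9 of 13 · BBBBRBBBB · max L 63/16 · min R 4 gives 127/32
10 of 13 · BBBBRBBBBR · max L 63/16 · min R 127/32 gives 253/64
11 of 13 · BBBBRBBBBRR · max L 63/16 · min R 253/64 gives 505/128
12 of 13 · BBBBRBBBBRRR · max L 63/16 · min R 505/128 gives 1009/256
13 of 13 · BBBBRBBBBRRRB · max L 1009/256 · min R 505/128 gives 2019/512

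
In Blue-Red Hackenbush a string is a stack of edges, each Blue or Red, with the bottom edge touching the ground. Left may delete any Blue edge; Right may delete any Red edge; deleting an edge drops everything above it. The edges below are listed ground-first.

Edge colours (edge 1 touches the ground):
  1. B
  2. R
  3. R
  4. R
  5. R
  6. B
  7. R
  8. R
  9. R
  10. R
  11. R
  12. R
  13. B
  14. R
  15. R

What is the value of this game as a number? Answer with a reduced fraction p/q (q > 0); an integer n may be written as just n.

1033/16384

Build val(s[:k]) for k = 1..15, string s = B R R R R B R R R R R R B R R.
1 of 15 · B · max L 0 · min R +∞ — 1
2 of 15 · BR · max L 0 · min R 1 — 1/2
3 of 15 · BRR · max L 0 · min R 1/2 — 1/4
4 of 15 · BRRR · max L 0 · min R 1/4 — 1/8
5 of 15 · BRRRR · max L 0 · min R 1/8 — 1/16
6 of 15 · BRRRRB · max L 1/16 · min R 1/8 — 3/32
7 of 15 · BRRRRBR · max L 1/16 · min R 3/32 — 5/64
8 of 15 · BRRRRBRR · max L 1/16 · min R 5/64 — 9/128
9 of 15 · BRRRRBRRR · max L 1/16 · min R 9/128 — 17/256
10 of 15 · BRRRRBRRRR · max L 1/16 · min R 17/256 — 33/512
11 of 15 · BRRRRBRRRRR · max L 1/16 · min R 33/512 — 65/1024
12 of 15 · BRRRRBRRRRRR · max L 1/16 · min R 65/1024 — 129/2048
13 of 15 · BRRRRBRRRRRRB · max L 129/2048 · min R 65/1024 — 259/4096
14 of 15 · BRRRRBRRRRRRBR · max L 129/2048 · min R 259/4096 — 517/8192
15 of 15 · BRRRRBRRRRRRBRR · max L 129/2048 · min R 517/8192 — 1033/16384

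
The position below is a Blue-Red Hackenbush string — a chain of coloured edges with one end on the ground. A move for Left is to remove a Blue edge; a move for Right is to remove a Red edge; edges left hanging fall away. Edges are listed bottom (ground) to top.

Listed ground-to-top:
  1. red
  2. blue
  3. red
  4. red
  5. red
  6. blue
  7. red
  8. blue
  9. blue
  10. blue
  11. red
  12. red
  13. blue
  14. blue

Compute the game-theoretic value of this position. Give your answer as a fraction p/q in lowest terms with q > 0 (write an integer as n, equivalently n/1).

Prefix values for red blue red red red blue red blue blue blue red red blue blue via {L|R} + simplicity:
r: Left {  }, Right { 0 } -> simplest -1
rb: Left { -1 }, Right { 0 } -> simplest -1/2
rbr: Left { -1 }, Right { -1/2,0 } -> simplest -3/4
rbrr: Left { -1 }, Right { -3/4,-1/2,0 } -> simplest -7/8
rbrrr: Left { -1 }, Right { -7/8,-3/4,-1/2,0 } -> simplest -15/16
rbrrrb: Left { -1,-15/16 }, Right { -7/8,-3/4,-1/2,0 } -> simplest -29/32
rbrrrbr: Left { -1,-15/16 }, Right { -29/32,-7/8,-3/4,-1/2,0 } -> simplest -59/64
rbrrrbrb: Left { -1,-15/16,-59/64 }, Right { -29/32,-7/8,-3/4,-1/2,0 } -> simplest -117/128
rbrrrbrbb: Left { -1,-15/16,-59/64,-117/128 }, Right { -29/32,-7/8,-3/4,-1/2,0 } -> simplest -233/256
rbrrrbrbbb: Left { -1,-15/16,-59/64,-117/128,-233/256 }, Right { -29/32,-7/8,-3/4,-1/2,0 } -> simplest -465/512
rbrrrbrbbbr: Left { -1,-15/16,-59/64,-117/128,-233/256 }, Right { -465/512,-29/32,-7/8,-3/4,-1/2,0 } -> simplest -931/1024
rbrrrbrbbbrr: Left { -1,-15/16,-59/64,-117/128,-233/256 }, Right { -931/1024,-465/512,-29/32,-7/8,-3/4,-1/2,0 } -> simplest -1863/2048
rbrrrbrbbbrrb: Left { -1,-15/16,-59/64,-117/128,-233/256,-1863/2048 }, Right { -931/1024,-465/512,-29/32,-7/8,-3/4,-1/2,0 } -> simplest -3725/4096
rbrrrbrbbbrrbb: Left { -1,-15/16,-59/64,-117/128,-233/256,-1863/2048,-3725/4096 }, Right { -931/1024,-465/512,-29/32,-7/8,-3/4,-1/2,0 } -> simplest -7449/8192

-7449/8192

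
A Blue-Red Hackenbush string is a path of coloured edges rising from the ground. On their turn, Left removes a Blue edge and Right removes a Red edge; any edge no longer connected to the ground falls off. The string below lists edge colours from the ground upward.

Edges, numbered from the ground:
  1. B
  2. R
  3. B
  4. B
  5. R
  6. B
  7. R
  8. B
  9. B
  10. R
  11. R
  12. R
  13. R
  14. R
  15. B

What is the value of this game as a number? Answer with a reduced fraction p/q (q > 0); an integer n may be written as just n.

13699/16384

val_1 [B]  L=[0]  R=[]  so 1
val_2 [BR]  L=[0]  R=[1]  so 1/2
val_3 [BRB]  L=[0,1/2]  R=[1]  so 3/4
val_4 [BRBB]  L=[0,1/2,3/4]  R=[1]  so 7/8
val_5 [BRBBR]  L=[0,1/2,3/4]  R=[7/8,1]  so 13/16
val_6 [BRBBRB]  L=[0,1/2,3/4,13/16]  R=[7/8,1]  so 27/32
val_7 [BRBBRBR]  L=[0,1/2,3/4,13/16]  R=[27/32,7/8,1]  so 53/64
val_8 [BRBBRBRB]  L=[0,1/2,3/4,13/16,53/64]  R=[27/32,7/8,1]  so 107/128
val_9 [BRBBRBRBB]  L=[0,1/2,3/4,13/16,53/64,107/128]  R=[27/32,7/8,1]  so 215/256
val_10 [BRBBRBRBBR]  L=[0,1/2,3/4,13/16,53/64,107/128]  R=[215/256,27/32,7/8,1]  so 429/512
val_11 [BRBBRBRBBRR]  L=[0,1/2,3/4,13/16,53/64,107/128]  R=[429/512,215/256,27/32,7/8,1]  so 857/1024
val_12 [BRBBRBRBBRRR]  L=[0,1/2,3/4,13/16,53/64,107/128]  R=[857/1024,429/512,215/256,27/32,7/8,1]  so 1713/2048
val_13 [BRBBRBRBBRRRR]  L=[0,1/2,3/4,13/16,53/64,107/128]  R=[1713/2048,857/1024,429/512,215/256,27/32,7/8,1]  so 3425/4096
val_14 [BRBBRBRBBRRRRR]  L=[0,1/2,3/4,13/16,53/64,107/128]  R=[3425/4096,1713/2048,857/1024,429/512,215/256,27/32,7/8,1]  so 6849/8192
val_15 [BRBBRBRBBRRRRRB]  L=[0,1/2,3/4,13/16,53/64,107/128,6849/8192]  R=[3425/4096,1713/2048,857/1024,429/512,215/256,27/32,7/8,1]  so 13699/16384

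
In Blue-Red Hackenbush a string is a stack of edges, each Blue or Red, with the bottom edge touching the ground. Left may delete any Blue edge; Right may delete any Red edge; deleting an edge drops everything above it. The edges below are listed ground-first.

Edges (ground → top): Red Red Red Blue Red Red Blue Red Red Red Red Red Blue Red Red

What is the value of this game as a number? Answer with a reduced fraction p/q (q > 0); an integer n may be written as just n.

-11767/4096

Prefix values for Red Red Red Blue Red Red Blue Red Red Red Red Red Blue Red Red via {L|R} + simplicity:
R: Left { (no moves) }, Right { 0 } ⇒ simplest -1
RR: Left { (no moves) }, Right { -1, 0 } ⇒ simplest -2
RRR: Left { (no moves) }, Right { -2, -1, 0 } ⇒ simplest -3
RRRB: Left { -3 }, Right { -2, -1, 0 } ⇒ simplest -5/2
RRRBR: Left { -3 }, Right { -5/2, -2, -1, 0 } ⇒ simplest -11/4
RRRBRR: Left { -3 }, Right { -11/4, -5/2, -2, -1, 0 } ⇒ simplest -23/8
RRRBRRB: Left { -3, -23/8 }, Right { -11/4, -5/2, -2, -1, 0 } ⇒ simplest -45/16
RRRBRRBR: Left { -3, -23/8 }, Right { -45/16, -11/4, -5/2, -2, -1, 0 } ⇒ simplest -91/32
RRRBRRBRR: Left { -3, -23/8 }, Right { -91/32, -45/16, -11/4, -5/2, -2, -1, 0 } ⇒ simplest -183/64
RRRBRRBRRR: Left { -3, -23/8 }, Right { -183/64, -91/32, -45/16, -11/4, -5/2, -2, -1, 0 } ⇒ simplest -367/128
RRRBRRBRRRR: Left { -3, -23/8 }, Right { -367/128, -183/64, -91/32, -45/16, -11/4, -5/2, -2, -1, 0 } ⇒ simplest -735/256
RRRBRRBRRRRR: Left { -3, -23/8 }, Right { -735/256, -367/128, -183/64, -91/32, -45/16, -11/4, -5/2, -2, -1, 0 } ⇒ simplest -1471/512
RRRBRRBRRRRRB: Left { -3, -23/8, -1471/512 }, Right { -735/256, -367/128, -183/64, -91/32, -45/16, -11/4, -5/2, -2, -1, 0 } ⇒ simplest -2941/1024
RRRBRRBRRRRRBR: Left { -3, -23/8, -1471/512 }, Right { -2941/1024, -735/256, -367/128, -183/64, -91/32, -45/16, -11/4, -5/2, -2, -1, 0 } ⇒ simplest -5883/2048
RRRBRRBRRRRRBRR: Left { -3, -23/8, -1471/512 }, Right { -5883/2048, -2941/1024, -735/256, -367/128, -183/64, -91/32, -45/16, -11/4, -5/2, -2, -1, 0 } ⇒ simplest -11767/4096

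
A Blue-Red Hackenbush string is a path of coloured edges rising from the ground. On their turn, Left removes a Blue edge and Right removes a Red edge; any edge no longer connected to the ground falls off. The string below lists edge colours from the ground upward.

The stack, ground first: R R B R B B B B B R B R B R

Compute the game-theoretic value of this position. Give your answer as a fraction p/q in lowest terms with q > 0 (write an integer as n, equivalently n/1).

1 of 14 · R · max L −∞ · min R 0 => -1
2 of 14 · RR · max L −∞ · min R -1 => -2
3 of 14 · RRB · max L -2 · min R -1 => -3/2
4 of 14 · RRBR · max L -2 · min R -3/2 => -7/4
5 of 14 · RRBRB · max L -7/4 · min R -3/2 => -13/8
6 of 14 · RRBRBB · max L -13/8 · min R -3/2 => -25/16
7 of 14 · RRBRBBB · max L -25/16 · min R -3/2 => -49/32
8 of 14 · RRBRBBBB · max L -49/32 · min R -3/2 => -97/64
9 of 14 · RRBRBBBBB · max L -97/64 · min R -3/2 => -193/128
10 of 14 · RRBRBBBBBR · max L -97/64 · min R -193/128 => -387/256
11 of 14 · RRBRBBBBBRB · max L -387/256 · min R -193/128 => -773/512
12 of 14 · RRBRBBBBBRBR · max L -387/256 · min R -773/512 => -1547/1024
13 of 14 · RRBRBBBBBRBRB · max L -1547/1024 · min R -773/512 => -3093/2048
14 of 14 · RRBRBBBBBRBRBR · max L -1547/1024 · min R -3093/2048 => -6187/4096

-6187/4096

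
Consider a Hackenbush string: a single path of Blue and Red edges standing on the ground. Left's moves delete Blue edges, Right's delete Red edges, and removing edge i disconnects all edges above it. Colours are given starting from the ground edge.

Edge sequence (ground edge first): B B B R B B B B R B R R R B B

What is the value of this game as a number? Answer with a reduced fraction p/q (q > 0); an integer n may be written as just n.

12103/4096

value_1 [B]  L=[0]  R=[·]  -> 1
value_2 [BB]  L=[0, 1]  R=[·]  -> 2
value_3 [BBB]  L=[0, 1, 2]  R=[·]  -> 3
value_4 [BBBR]  L=[0, 1, 2]  R=[3]  -> 5/2
value_5 [BBBRB]  L=[0, 1, 2, 5/2]  R=[3]  -> 11/4
value_6 [BBBRBB]  L=[0, 1, 2, 5/2, 11/4]  R=[3]  -> 23/8
value_7 [BBBRBBB]  L=[0, 1, 2, 5/2, 11/4, 23/8]  R=[3]  -> 47/16
value_8 [BBBRBBBB]  L=[0, 1, 2, 5/2, 11/4, 23/8, 47/16]  R=[3]  -> 95/32
value_9 [BBBRBBBBR]  L=[0, 1, 2, 5/2, 11/4, 23/8, 47/16]  R=[95/32, 3]  -> 189/64
value_10 [BBBRBBBBRB]  L=[0, 1, 2, 5/2, 11/4, 23/8, 47/16, 189/64]  R=[95/32, 3]  -> 379/128
value_11 [BBBRBBBBRBR]  L=[0, 1, 2, 5/2, 11/4, 23/8, 47/16, 189/64]  R=[379/128, 95/32, 3]  -> 757/256
value_12 [BBBRBBBBRBRR]  L=[0, 1, 2, 5/2, 11/4, 23/8, 47/16, 189/64]  R=[757/256, 379/128, 95/32, 3]  -> 1513/512
value_13 [BBBRBBBBRBRRR]  L=[0, 1, 2, 5/2, 11/4, 23/8, 47/16, 189/64]  R=[1513/512, 757/256, 379/128, 95/32, 3]  -> 3025/1024
value_14 [BBBRBBBBRBRRRB]  L=[0, 1, 2, 5/2, 11/4, 23/8, 47/16, 189/64, 3025/1024]  R=[1513/512, 757/256, 379/128, 95/32, 3]  -> 6051/2048
value_15 [BBBRBBBBRBRRRBB]  L=[0, 1, 2, 5/2, 11/4, 23/8, 47/16, 189/64, 3025/1024, 6051/2048]  R=[1513/512, 757/256, 379/128, 95/32, 3]  -> 12103/4096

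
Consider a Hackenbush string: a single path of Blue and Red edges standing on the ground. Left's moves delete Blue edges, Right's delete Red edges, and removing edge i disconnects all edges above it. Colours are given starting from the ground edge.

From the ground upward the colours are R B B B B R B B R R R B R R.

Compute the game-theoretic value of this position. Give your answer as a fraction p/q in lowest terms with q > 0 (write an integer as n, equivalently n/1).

-631/8192

v(R) = { none | 0 } → -1
v(RB) = { -1 | 0 } → -1/2
v(RBB) = { -1 -1/2 | 0 } → -1/4
v(RBBB) = { -1 -1/2 -1/4 | 0 } → -1/8
v(RBBBB) = { -1 -1/2 -1/4 -1/8 | 0 } → -1/16
v(RBBBBR) = { -1 -1/2 -1/4 -1/8 | -1/16 0 } → -3/32
v(RBBBBRB) = { -1 -1/2 -1/4 -1/8 -3/32 | -1/16 0 } → -5/64
v(RBBBBRBB) = { -1 -1/2 -1/4 -1/8 -3/32 -5/64 | -1/16 0 } → -9/128
v(RBBBBRBBR) = { -1 -1/2 -1/4 -1/8 -3/32 -5/64 | -9/128 -1/16 0 } → -19/256
v(RBBBBRBBRR) = { -1 -1/2 -1/4 -1/8 -3/32 -5/64 | -19/256 -9/128 -1/16 0 } → -39/512
v(RBBBBRBBRRR) = { -1 -1/2 -1/4 -1/8 -3/32 -5/64 | -39/512 -19/256 -9/128 -1/16 0 } → -79/1024
v(RBBBBRBBRRRB) = { -1 -1/2 -1/4 -1/8 -3/32 -5/64 -79/1024 | -39/512 -19/256 -9/128 -1/16 0 } → -157/2048
v(RBBBBRBBRRRBR) = { -1 -1/2 -1/4 -1/8 -3/32 -5/64 -79/1024 | -157/2048 -39/512 -19/256 -9/128 -1/16 0 } → -315/4096
v(RBBBBRBBRRRBRR) = { -1 -1/2 -1/4 -1/8 -3/32 -5/64 -79/1024 | -315/4096 -157/2048 -39/512 -19/256 -9/128 -1/16 0 } → -631/8192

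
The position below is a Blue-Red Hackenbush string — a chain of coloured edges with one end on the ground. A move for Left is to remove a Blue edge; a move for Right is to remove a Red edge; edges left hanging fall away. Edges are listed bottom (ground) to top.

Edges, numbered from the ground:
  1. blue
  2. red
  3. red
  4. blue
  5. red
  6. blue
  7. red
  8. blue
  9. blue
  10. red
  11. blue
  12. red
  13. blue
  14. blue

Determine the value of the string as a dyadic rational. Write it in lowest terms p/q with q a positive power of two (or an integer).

2775/8192

Prefix values for blue red red blue red blue red blue blue red blue red blue blue via {L|R} + simplicity:
edge 1 of 14 (blue): { 0 | · } ⇒ 1
edge 2 of 14 (red): { 0 | 1 } ⇒ 1/2
edge 3 of 14 (red): { 0 | 1/2; 1 } ⇒ 1/4
edge 4 of 14 (blue): { 0; 1/4 | 1/2; 1 } ⇒ 3/8
edge 5 of 14 (red): { 0; 1/4 | 3/8; 1/2; 1 } ⇒ 5/16
edge 6 of 14 (blue): { 0; 1/4; 5/16 | 3/8; 1/2; 1 } ⇒ 11/32
edge 7 of 14 (red): { 0; 1/4; 5/16 | 11/32; 3/8; 1/2; 1 } ⇒ 21/64
edge 8 of 14 (blue): { 0; 1/4; 5/16; 21/64 | 11/32; 3/8; 1/2; 1 } ⇒ 43/128
edge 9 of 14 (blue): { 0; 1/4; 5/16; 21/64; 43/128 | 11/32; 3/8; 1/2; 1 } ⇒ 87/256
edge 10 of 14 (red): { 0; 1/4; 5/16; 21/64; 43/128 | 87/256; 11/32; 3/8; 1/2; 1 } ⇒ 173/512
edge 11 of 14 (blue): { 0; 1/4; 5/16; 21/64; 43/128; 173/512 | 87/256; 11/32; 3/8; 1/2; 1 } ⇒ 347/1024
edge 12 of 14 (red): { 0; 1/4; 5/16; 21/64; 43/128; 173/512 | 347/1024; 87/256; 11/32; 3/8; 1/2; 1 } ⇒ 693/2048
edge 13 of 14 (blue): { 0; 1/4; 5/16; 21/64; 43/128; 173/512; 693/2048 | 347/1024; 87/256; 11/32; 3/8; 1/2; 1 } ⇒ 1387/4096
edge 14 of 14 (blue): { 0; 1/4; 5/16; 21/64; 43/128; 173/512; 693/2048; 1387/4096 | 347/1024; 87/256; 11/32; 3/8; 1/2; 1 } ⇒ 2775/8192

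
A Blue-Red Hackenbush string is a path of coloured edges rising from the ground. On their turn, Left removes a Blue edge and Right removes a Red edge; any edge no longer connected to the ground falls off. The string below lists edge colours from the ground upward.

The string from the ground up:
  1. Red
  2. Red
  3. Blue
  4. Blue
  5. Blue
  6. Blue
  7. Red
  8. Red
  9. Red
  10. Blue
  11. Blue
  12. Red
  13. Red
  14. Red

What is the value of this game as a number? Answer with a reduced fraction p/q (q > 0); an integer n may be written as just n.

-4559/4096

edge 1 of 14 (Red): { — | 0 } -> -1
edge 2 of 14 (Red): { — | -1; 0 } -> -2
edge 3 of 14 (Blue): { -2 | -1; 0 } -> -3/2
edge 4 of 14 (Blue): { -2; -3/2 | -1; 0 } -> -5/4
edge 5 of 14 (Blue): { -2; -3/2; -5/4 | -1; 0 } -> -9/8
edge 6 of 14 (Blue): { -2; -3/2; -5/4; -9/8 | -1; 0 } -> -17/16
edge 7 of 14 (Red): { -2; -3/2; -5/4; -9/8 | -17/16; -1; 0 } -> -35/32
edge 8 of 14 (Red): { -2; -3/2; -5/4; -9/8 | -35/32; -17/16; -1; 0 } -> -71/64
edge 9 of 14 (Red): { -2; -3/2; -5/4; -9/8 | -71/64; -35/32; -17/16; -1; 0 } -> -143/128
edge 10 of 14 (Blue): { -2; -3/2; -5/4; -9/8; -143/128 | -71/64; -35/32; -17/16; -1; 0 } -> -285/256
edge 11 of 14 (Blue): { -2; -3/2; -5/4; -9/8; -143/128; -285/256 | -71/64; -35/32; -17/16; -1; 0 } -> -569/512
edge 12 of 14 (Red): { -2; -3/2; -5/4; -9/8; -143/128; -285/256 | -569/512; -71/64; -35/32; -17/16; -1; 0 } -> -1139/1024
edge 13 of 14 (Red): { -2; -3/2; -5/4; -9/8; -143/128; -285/256 | -1139/1024; -569/512; -71/64; -35/32; -17/16; -1; 0 } -> -2279/2048
edge 14 of 14 (Red): { -2; -3/2; -5/4; -9/8; -143/128; -285/256 | -2279/2048; -1139/1024; -569/512; -71/64; -35/32; -17/16; -1; 0 } -> -4559/4096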